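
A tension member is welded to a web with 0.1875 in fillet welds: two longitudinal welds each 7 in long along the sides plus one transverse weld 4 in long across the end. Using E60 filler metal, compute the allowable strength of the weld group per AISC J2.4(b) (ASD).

E60XX → F_EXX = 60 ksi.
t_e = 0.707 × 0.1875 = 0.1326 in.
R_nwl = 0.6 × 60 × 0.1326 × 14 = 66.81 kip (longitudinal, 2 welds).
R_nwt = 0.6 × 60 × 0.1326 × 4 = 19.09 kip (transverse, base value).
(i) R_nwl + R_nwt = 85.9 kip; (ii) 0.85 R_nwl + 1.5 R_nwt = 85.42 kip.
R_n = max = 85.9 kip [governs: (i)]; R_n/Ω = 42.95 kip.

R_n/Ω ≈ 43 kip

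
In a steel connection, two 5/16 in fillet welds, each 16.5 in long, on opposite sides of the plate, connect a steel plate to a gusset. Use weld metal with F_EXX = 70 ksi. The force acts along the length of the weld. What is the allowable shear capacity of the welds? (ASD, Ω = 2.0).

R_n/Ω ≈ 153 kips

Effective throat t_e = 0.707 × 0.3125 = 0.2209 in.
Total length L = 33 in; A_we = 0.2209 × 33 = 7.291 in².
F_nw = 0.6 F_EXX = 0.6 × 70 = 42 ksi.
R_n = 42 × 7.291 = 306.2 kips; R_n/Ω = 306.2/2.0 = 153.1 kips.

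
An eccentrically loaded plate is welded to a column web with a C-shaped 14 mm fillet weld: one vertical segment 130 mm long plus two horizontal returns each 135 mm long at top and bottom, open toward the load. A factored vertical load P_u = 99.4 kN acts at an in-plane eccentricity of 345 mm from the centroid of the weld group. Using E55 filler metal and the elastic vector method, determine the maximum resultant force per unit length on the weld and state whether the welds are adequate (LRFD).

E55XX → F_EXX = 550 MPa.
Total weld length L_w = 400 mm. Treat welds as unit-width lines.
Centroid: x̄ = 2×135×67.5 / 400 = 45.56 mm from the vertical weld.
Polar moment about centroid: J = I_x + I_y = [130³/12 + 2×135×65²] + [130×45.56² + 2(135³/12 + 135×21.94²)] = 2134000 mm³.
Direct shear f_v = P/L_w = 99.4×10³ / 400 = 248.5 N/mm (vertical).
Torsion M = P·e = 99.4×10³ × 345 = 34293000 N·mm.
Critical point at (x, y) = (89.44, 65) from centroid. f_tx = M·y/J = 1045 N/mm; f_ty = M·x/J = 1437 N/mm.
Resultant f_max = √[f_tx² + (f_v + f_ty)²] = √[1045² + (248.5 + 1437)²] = 1983 N/mm.
Capacity per unit length: φr_n = 0.75 × 0.6 × 550 × (0.707 × 14) = 2450 N/mm.
1983 ≤ 2450 → adequate.

f_max ≈ 1980 N/mm; adequate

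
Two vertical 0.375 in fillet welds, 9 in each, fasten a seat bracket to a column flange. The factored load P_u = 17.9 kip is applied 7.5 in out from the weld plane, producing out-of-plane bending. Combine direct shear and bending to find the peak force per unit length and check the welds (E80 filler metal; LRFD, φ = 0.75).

f_max ≈ 5.07 kip/in; adequate

E80XX → F_EXX = 80 ksi.
L_w = 2 × 9 = 18 in; section modulus (unit throat) S = 2 × L²/6 = 27 in².
Direct shear f_v = P/L_w = 17.9/18 = 0.9944 kip/in.
Moment M = P × e = 17.9 × 7.5 = 134.25 kip·in; bending f_b = M/S = 4.972 kip/in.
f_max = √(f_v² + f_b²) = √(0.9944² + 4.972²) = 5.071 kip/in.
φr_n = 0.75 × 0.6 × 80 × (0.707 × 0.375) = 9.544 kip/in → adequate.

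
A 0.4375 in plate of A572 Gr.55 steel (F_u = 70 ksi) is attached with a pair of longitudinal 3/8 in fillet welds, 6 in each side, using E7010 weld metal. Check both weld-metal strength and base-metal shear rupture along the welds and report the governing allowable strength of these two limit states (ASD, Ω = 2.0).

E70XX → F_EXX = 70 ksi.
t_e = 0.707 × 0.375 = 0.2651 in; L = 12 in.
Weld metal: R_n/Ω = (1/2.0) × 0.6 × 70 × 0.2651 × 12 = 66.81 kip.
Base metal (shear rupture): R_n/Ω = (1/2.0) × 0.6 × 70 × 0.4375 × 12 = 110.2 kip.
Governing: weld metal.

R_n/Ω ≈ 66.8 kip (weld metal governs)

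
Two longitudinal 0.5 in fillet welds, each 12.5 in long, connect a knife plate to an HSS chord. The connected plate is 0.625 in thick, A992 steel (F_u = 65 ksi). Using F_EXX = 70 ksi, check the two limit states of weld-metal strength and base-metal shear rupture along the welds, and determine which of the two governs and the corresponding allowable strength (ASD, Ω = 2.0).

t_e = 0.707 × 0.5 = 0.3535 in; L = 25 in.
Weld metal: R_n/Ω = (1/2.0) × 0.6 × 70 × 0.3535 × 25 = 185.6 kip.
Base metal (shear rupture): R_n/Ω = (1/2.0) × 0.6 × 65 × 0.625 × 25 = 304.7 kip.
Governing: weld metal.

R_n/Ω ≈ 186 kip (weld metal governs)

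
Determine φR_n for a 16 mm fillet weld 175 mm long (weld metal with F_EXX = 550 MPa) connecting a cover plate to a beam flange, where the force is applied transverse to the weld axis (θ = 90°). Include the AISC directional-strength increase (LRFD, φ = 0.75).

t_e = 0.707 × 16 = 11.31 mm; A_we = 11.31 × 175 = 1980 mm².
Directional factor: 1.0 + 0.5 sin^1.5(90°) = 1.5.
F_nw = 0.6 × 550 × 1.5 = 495 MPa.
φR_n = 0.75 × 495 × 1980 × 10⁻³ = 734.9 kN.

φR_n ≈ 735 kN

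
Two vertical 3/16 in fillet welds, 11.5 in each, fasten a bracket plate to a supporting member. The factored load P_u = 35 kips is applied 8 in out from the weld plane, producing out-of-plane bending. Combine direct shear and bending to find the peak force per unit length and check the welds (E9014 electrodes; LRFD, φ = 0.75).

E90XX → F_EXX = 90 ksi.
L_w = 2 × 11.5 = 23 in; section modulus (unit throat) S = 2 × L²/6 = 44.08 in².
Direct shear f_v = P/L_w = 35/23 = 1.522 kip/in.
Moment M = P × e = 35 × 8 = 280 kip·in; bending f_b = M/S = 6.352 kip/in.
f_max = √(f_v² + f_b²) = √(1.522² + 6.352²) = 6.531 kip/in.
φr_n = 0.75 × 0.6 × 90 × (0.707 × 0.1875) = 5.369 kip/in → NOT adequate.

f_max ≈ 6.53 kip/in; NOT adequate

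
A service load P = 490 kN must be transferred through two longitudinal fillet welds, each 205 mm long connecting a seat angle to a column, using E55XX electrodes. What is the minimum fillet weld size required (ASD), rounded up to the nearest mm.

w = 11 mm

E55XX → F_EXX = 550 MPa.
Total weld length L = 410 mm.
Required throat t_e = P × Ω / (0.6 F_EXX × L) = 490 × 2.0 / (0.6 × 550 × 410 × 10⁻³) = 7.243 mm.
Required leg w = t_e / 0.707 = 10.24 mm → use 11 mm.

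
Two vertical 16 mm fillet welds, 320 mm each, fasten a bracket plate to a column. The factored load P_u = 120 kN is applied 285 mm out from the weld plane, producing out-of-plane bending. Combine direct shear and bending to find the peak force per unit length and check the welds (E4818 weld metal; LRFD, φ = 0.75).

f_max ≈ 1020 N/mm; adequate

E48XX → F_EXX = 480 MPa.
L_w = 2 × 320 = 640 mm; section modulus (unit throat) S = 2 × L²/6 = 34130 mm².
Direct shear f_v = P/L_w = 120×10³/640 = 187.5 N/mm.
Moment M = P × e = 120×10³ × 285 = 34200000 N·mm; bending f_b = M/S = 1002 N/mm.
f_max = √(f_v² + f_b²) = √(187.5² + 1002²) = 1019 N/mm.
φr_n = 0.75 × 0.6 × 480 × (0.707 × 16) = 2443 N/mm → adequate.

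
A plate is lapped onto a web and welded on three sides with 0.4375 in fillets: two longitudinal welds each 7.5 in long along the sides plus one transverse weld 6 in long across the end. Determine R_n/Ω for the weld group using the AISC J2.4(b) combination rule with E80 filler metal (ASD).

R_n/Ω ≈ 161 kips

E80XX → F_EXX = 80 ksi.
t_e = 0.707 × 0.4375 = 0.3093 in.
R_nwl = 0.6 × 80 × 0.3093 × 15 = 222.7 kips (longitudinal, 2 welds).
R_nwt = 0.6 × 80 × 0.3093 × 6 = 89.08 kips (transverse, base value).
(i) R_nwl + R_nwt = 311.8 kips; (ii) 0.85 R_nwl + 1.5 R_nwt = 322.9 kips.
R_n = max = 322.9 kips [governs: (ii)]; R_n/Ω = 161.5 kips.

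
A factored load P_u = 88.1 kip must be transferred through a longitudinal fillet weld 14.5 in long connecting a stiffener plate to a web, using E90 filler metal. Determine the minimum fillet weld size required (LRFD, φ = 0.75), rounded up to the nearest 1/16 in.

E90XX → F_EXX = 90 ksi.
Total weld length L = 14.5 in.
Required throat t_e = P_u / (φ × 0.6 F_EXX × L) = 88.1 / (0.75 × 0.6 × 90 × 14.5) = 0.15 in.
Required leg w = t_e / 0.707 = 0.2122 in → use 1/4 in.

w = 1/4 in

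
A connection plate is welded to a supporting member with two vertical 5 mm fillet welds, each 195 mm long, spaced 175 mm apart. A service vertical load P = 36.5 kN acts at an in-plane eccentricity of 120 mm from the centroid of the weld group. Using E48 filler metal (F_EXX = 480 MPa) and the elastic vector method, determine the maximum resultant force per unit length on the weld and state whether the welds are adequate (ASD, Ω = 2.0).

Total weld length L_w = 390 mm. Treat welds as unit-width lines.
Polar moment about centroid: J = 2[d³/12 + d(b/2)²] = 2[195³/12 + 195×87.5²] = 4222000 mm³.
Direct shear f_v = P/L_w = 36.5×10³ / 390 = 93.59 N/mm (vertical).
Torsion M = P·e = 36.5×10³ × 120 = 4380000 N·mm.
Critical point at (x, y) = (87.5, 97.5) from centroid. f_tx = M·y/J = 101.2 N/mm; f_ty = M·x/J = 90.78 N/mm.
Resultant f_max = √[f_tx² + (f_v + f_ty)²] = √[101.2² + (93.59 + 90.78)²] = 210.3 N/mm.
Capacity per unit length: r_n/Ω = (1/2.0) × 0.6 × 480 × (0.707 × 5) = 509 N/mm.
210.3 ≤ 509 → adequate.

f_max ≈ 210 N/mm; adequate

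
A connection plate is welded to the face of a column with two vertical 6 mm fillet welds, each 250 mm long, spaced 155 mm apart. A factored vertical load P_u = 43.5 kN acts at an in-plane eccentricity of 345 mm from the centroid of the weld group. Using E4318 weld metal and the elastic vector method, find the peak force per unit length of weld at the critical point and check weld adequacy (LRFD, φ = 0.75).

f_max ≈ 446 N/mm; adequate

E43XX → F_EXX = 430 MPa.
Total weld length L_w = 500 mm. Treat welds as unit-width lines.
Polar moment about centroid: J = 2[d³/12 + d(b/2)²] = 2[250³/12 + 250×77.5²] = 5607000 mm³.
Direct shear f_v = P/L_w = 43.5×10³ / 500 = 87 N/mm (vertical).
Torsion M = P·e = 43.5×10³ × 345 = 15008000 N·mm.
Critical point at (x, y) = (77.5, 125) from centroid. f_tx = M·y/J = 334.6 N/mm; f_ty = M·x/J = 207.4 N/mm.
Resultant f_max = √[f_tx² + (f_v + f_ty)²] = √[334.6² + (87 + 207.4)²] = 445.7 N/mm.
Capacity per unit length: φr_n = 0.75 × 0.6 × 430 × (0.707 × 6) = 820.8 N/mm.
445.7 ≤ 820.8 → adequate.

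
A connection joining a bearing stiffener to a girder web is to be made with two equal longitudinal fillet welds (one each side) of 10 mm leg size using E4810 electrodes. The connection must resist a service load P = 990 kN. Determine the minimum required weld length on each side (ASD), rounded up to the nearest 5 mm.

L = 490 mm on each side

E48XX → F_EXX = 480 MPa.
Throat t_e = 0.707 × 10 = 7.07 mm.
r_n/Ω = (0.6 × 480 × 7.07) / 2.0 = 1018 N/mm = 1.018 kN/mm.
L_req = P / (r_n/Ω) = 990 / 1.018 = 972.4 mm total.
Per side: 972.4 / 2 = 486.2 mm.
Round up → use L = 490 mm on each side.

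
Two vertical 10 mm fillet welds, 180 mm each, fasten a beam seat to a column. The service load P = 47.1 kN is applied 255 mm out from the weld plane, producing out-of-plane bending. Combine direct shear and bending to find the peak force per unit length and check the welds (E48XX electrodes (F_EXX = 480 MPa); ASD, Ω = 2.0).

f_max ≈ 1120 N/mm; NOT adequate

L_w = 2 × 180 = 360 mm; section modulus (unit throat) S = 2 × L²/6 = 10800 mm².
Direct shear f_v = P/L_w = 47.1×10³/360 = 130.8 N/mm.
Moment M = P × e = 47.1×10³ × 255 = 12010000 N·mm; bending f_b = M/S = 1112 N/mm.
f_max = √(f_v² + f_b²) = √(130.8² + 1112²) = 1120 N/mm.
r_n/Ω = (1/2.0) × 0.6 × 480 × (0.707 × 10) = 1018 N/mm → NOT adequate.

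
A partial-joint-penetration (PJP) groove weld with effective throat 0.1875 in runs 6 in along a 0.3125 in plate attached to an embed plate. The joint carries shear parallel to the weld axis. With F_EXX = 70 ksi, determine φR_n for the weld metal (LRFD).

Effective throat (given) t_e = 0.1875 in.
A_we = 0.1875 × 6 = 1.125 in².
F_nw = 0.6 F_EXX = 42 ksi.
φR_n = 0.75 × 42 × 1.125 = 35.44 kip.

φR_n ≈ 35.4 kip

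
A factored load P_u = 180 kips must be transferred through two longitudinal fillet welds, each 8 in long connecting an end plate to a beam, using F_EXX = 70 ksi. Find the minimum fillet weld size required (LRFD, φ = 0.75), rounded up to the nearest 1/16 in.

Total weld length L = 16 in.
Required throat t_e = P_u / (φ × 0.6 F_EXX × L) = 180 / (0.75 × 0.6 × 70 × 16) = 0.3571 in.
Required leg w = t_e / 0.707 = 0.5052 in → use 9/16 in.

w = 9/16 in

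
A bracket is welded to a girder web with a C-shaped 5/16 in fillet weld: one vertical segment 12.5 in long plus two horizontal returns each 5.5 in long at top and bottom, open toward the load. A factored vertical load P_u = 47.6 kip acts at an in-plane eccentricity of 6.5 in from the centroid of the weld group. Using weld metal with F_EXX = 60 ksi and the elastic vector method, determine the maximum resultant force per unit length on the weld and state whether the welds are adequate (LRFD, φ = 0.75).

Total weld length L_w = 23.5 in. Treat welds as unit-width lines.
Centroid: x̄ = 2×5.5×2.75 / 23.5 = 1.287 in from the vertical weld.
Polar moment about centroid: J = I_x + I_y = [12.5³/12 + 2×5.5×6.25²] + [12.5×1.287² + 2(5.5³/12 + 5.5×1.463²)] = 664.4 in³.
Direct shear f_v = P/L_w = 47.6 / 23.5 = 2.026 kip/in (vertical).
Torsion M = P·e = 47.6 × 6.5 = 309.4 kip·in.
Critical point at (x, y) = (4.213, 6.25) from centroid. f_tx = M·y/J = 2.91 kip/in; f_ty = M·x/J = 1.962 kip/in.
Resultant f_max = √[f_tx² + (f_v + f_ty)²] = √[2.91² + (2.026 + 1.962)²] = 4.936 kip/in.
Capacity per unit length: φr_n = 0.75 × 0.6 × 60 × (0.707 × 0.3125) = 5.965 kip/in.
4.936 ≤ 5.965 → adequate.

f_max ≈ 4.94 kip/in; adequate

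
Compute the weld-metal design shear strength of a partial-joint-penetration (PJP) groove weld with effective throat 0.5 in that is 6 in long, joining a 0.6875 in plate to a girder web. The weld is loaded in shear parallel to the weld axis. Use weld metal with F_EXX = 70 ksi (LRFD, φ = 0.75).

Effective throat (given) t_e = 0.5 in.
A_we = 0.5 × 6 = 3 in².
F_nw = 0.6 F_EXX = 42 ksi.
φR_n = 0.75 × 42 × 3 = 94.5 kips.

φR_n ≈ 94.5 kips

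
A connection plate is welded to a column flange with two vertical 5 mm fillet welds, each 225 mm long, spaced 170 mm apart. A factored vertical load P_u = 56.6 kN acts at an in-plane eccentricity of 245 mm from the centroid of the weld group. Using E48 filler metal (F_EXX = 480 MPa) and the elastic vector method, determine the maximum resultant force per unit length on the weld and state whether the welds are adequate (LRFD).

Total weld length L_w = 450 mm. Treat welds as unit-width lines.
Polar moment about centroid: J = 2[d³/12 + d(b/2)²] = 2[225³/12 + 225×85²] = 5150000 mm³.
Direct shear f_v = P/L_w = 56.6×10³ / 450 = 125.8 N/mm (vertical).
Torsion M = P·e = 56.6×10³ × 245 = 13867000 N·mm.
Critical point at (x, y) = (85, 112.5) from centroid. f_tx = M·y/J = 302.9 N/mm; f_ty = M·x/J = 228.9 N/mm.
Resultant f_max = √[f_tx² + (f_v + f_ty)²] = √[302.9² + (125.8 + 228.9)²] = 466.4 N/mm.
Capacity per unit length: φr_n = 0.75 × 0.6 × 480 × (0.707 × 5) = 763.6 N/mm.
466.4 ≤ 763.6 → adequate.

f_max ≈ 466 N/mm; adequate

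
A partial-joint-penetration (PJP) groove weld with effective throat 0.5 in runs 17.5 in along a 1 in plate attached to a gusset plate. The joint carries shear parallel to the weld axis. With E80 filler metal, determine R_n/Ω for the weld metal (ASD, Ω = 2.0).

R_n/Ω ≈ 210 kip

E80XX → F_EXX = 80 ksi.
Effective throat (given) t_e = 0.5 in.
A_we = 0.5 × 17.5 = 8.75 in².
F_nw = 0.6 F_EXX = 48 ksi.
R_n/Ω = (48 × 8.75) / 2.0 = 210 kip.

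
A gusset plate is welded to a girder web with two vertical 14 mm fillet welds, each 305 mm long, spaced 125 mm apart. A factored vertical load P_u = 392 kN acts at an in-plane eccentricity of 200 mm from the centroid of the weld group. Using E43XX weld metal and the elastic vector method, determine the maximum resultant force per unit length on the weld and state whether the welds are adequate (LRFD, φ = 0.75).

f_max ≈ 2140 N/mm; NOT adequate

E43XX → F_EXX = 430 MPa.
Total weld length L_w = 610 mm. Treat welds as unit-width lines.
Polar moment about centroid: J = 2[d³/12 + d(b/2)²] = 2[305³/12 + 305×62.5²] = 7112000 mm³.
Direct shear f_v = P/L_w = 392×10³ / 610 = 642.6 N/mm (vertical).
Torsion M = P·e = 392×10³ × 200 = 78400000 N·mm.
Critical point at (x, y) = (62.5, 152.5) from centroid. f_tx = M·y/J = 1681 N/mm; f_ty = M·x/J = 689 N/mm.
Resultant f_max = √[f_tx² + (f_v + f_ty)²] = √[1681² + (642.6 + 689)²] = 2145 N/mm.
Capacity per unit length: φr_n = 0.75 × 0.6 × 430 × (0.707 × 14) = 1915 N/mm.
2145 > 1915 → NOT adequate.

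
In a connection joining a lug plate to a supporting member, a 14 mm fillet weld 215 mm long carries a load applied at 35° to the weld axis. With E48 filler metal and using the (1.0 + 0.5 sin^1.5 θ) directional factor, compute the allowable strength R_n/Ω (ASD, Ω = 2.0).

R_n/Ω ≈ 373 kN

E48XX → F_EXX = 480 MPa.
t_e = 0.707 × 14 = 9.898 mm; A_we = 9.898 × 215 = 2128 mm².
Directional factor: 1.0 + 0.5 sin^1.5(35°) = 1.217.
F_nw = 0.6 × 480 × 1.217 = 350.6 MPa.
R_n/Ω = (350.6 × 2128) / 2.0 × 10⁻³ = 373 kN.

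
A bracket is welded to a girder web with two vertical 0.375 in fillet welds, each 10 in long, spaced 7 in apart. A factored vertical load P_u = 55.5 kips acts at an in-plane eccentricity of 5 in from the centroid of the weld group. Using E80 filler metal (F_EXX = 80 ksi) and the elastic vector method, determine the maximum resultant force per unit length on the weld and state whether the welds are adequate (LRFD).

f_max ≈ 6.14 kip/in; adequate

Total weld length L_w = 20 in. Treat welds as unit-width lines.
Polar moment about centroid: J = 2[d³/12 + d(b/2)²] = 2[10³/12 + 10×3.5²] = 411.7 in³.
Direct shear f_v = P/L_w = 55.5 / 20 = 2.775 kip/in (vertical).
Torsion M = P·e = 55.5 × 5 = 277.5 kip·in.
Critical point at (x, y) = (3.5, 5) from centroid. f_tx = M·y/J = 3.37 kip/in; f_ty = M·x/J = 2.359 kip/in.
Resultant f_max = √[f_tx² + (f_v + f_ty)²] = √[3.37² + (2.775 + 2.359)²] = 6.142 kip/in.
Capacity per unit length: φr_n = 0.75 × 0.6 × 80 × (0.707 × 0.375) = 9.544 kip/in.
6.142 ≤ 9.544 → adequate.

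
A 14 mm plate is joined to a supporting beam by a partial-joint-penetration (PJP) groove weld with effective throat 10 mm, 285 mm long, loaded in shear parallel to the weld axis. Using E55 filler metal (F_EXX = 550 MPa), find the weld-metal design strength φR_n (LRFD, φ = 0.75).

Effective throat (given) t_e = 10 mm.
A_we = 10 × 285 = 2850 mm².
F_nw = 0.6 F_EXX = 330 MPa.
φR_n = 0.75 × 330 × 2850 × 10⁻³ = 705.4 kN.

φR_n ≈ 705 kN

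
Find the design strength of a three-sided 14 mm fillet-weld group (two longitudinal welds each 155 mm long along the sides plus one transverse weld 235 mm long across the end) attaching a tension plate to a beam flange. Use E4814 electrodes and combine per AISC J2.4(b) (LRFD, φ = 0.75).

φR_n ≈ 1320 kN

E48XX → F_EXX = 480 MPa.
t_e = 0.707 × 14 = 9.898 mm.
R_nwl = 0.6 × 480 × 9.898 × 310 × 10⁻³ = 883.7 kN (longitudinal, 2 welds).
R_nwt = 0.6 × 480 × 9.898 × 235 × 10⁻³ = 669.9 kN (transverse, base value).
(i) R_nwl + R_nwt = 1554 kN; (ii) 0.85 R_nwl + 1.5 R_nwt = 1756 kN.
R_n = max = 1756 kN [governs: (ii)]; φR_n = 1317 kN.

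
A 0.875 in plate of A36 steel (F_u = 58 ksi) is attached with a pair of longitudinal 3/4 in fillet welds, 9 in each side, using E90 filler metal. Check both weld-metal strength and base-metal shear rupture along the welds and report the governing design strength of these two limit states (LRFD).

φR_n ≈ 387 kip (weld metal governs)

E90XX → F_EXX = 90 ksi.
t_e = 0.707 × 0.75 = 0.5302 in; L = 18 in.
Weld metal: φR_n = 0.75 × 0.6 × 90 × 0.5302 × 18 = 386.6 kip.
Base metal (shear rupture): φR_n = 0.75 × 0.6 × 58 × 0.875 × 18 = 411.1 kip.
Governing: weld metal.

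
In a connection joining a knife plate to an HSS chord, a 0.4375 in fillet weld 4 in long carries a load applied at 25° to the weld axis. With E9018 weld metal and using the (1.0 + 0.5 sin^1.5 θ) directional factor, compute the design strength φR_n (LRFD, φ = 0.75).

E90XX → F_EXX = 90 ksi.
t_e = 0.707 × 0.4375 = 0.3093 in; A_we = 0.3093 × 4 = 1.237 in².
Directional factor: 1.0 + 0.5 sin^1.5(25°) = 1.137.
F_nw = 0.6 × 90 × 1.137 = 61.42 ksi.
φR_n = 0.75 × 61.42 × 1.237 = 56.99 kip.

φR_n ≈ 57 kip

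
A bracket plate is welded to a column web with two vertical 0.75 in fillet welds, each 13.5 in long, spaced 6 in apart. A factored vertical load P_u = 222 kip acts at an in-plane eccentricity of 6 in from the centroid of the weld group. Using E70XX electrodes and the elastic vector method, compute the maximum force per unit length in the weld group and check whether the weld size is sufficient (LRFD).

E70XX → F_EXX = 70 ksi.
Total weld length L_w = 27 in. Treat welds as unit-width lines.
Polar moment about centroid: J = 2[d³/12 + d(b/2)²] = 2[13.5³/12 + 13.5×3²] = 653.1 in³.
Direct shear f_v = P/L_w = 222 / 27 = 8.222 kip/in (vertical).
Torsion M = P·e = 222 × 6 = 1332 kip·in.
Critical point at (x, y) = (3, 6.75) from centroid. f_tx = M·y/J = 13.77 kip/in; f_ty = M·x/J = 6.119 kip/in.
Resultant f_max = √[f_tx² + (f_v + f_ty)²] = √[13.77² + (8.222 + 6.119)²] = 19.88 kip/in.
Capacity per unit length: φr_n = 0.75 × 0.6 × 70 × (0.707 × 0.75) = 16.7 kip/in.
19.88 > 16.7 → NOT adequate.

f_max ≈ 19.9 kip/in; NOT adequate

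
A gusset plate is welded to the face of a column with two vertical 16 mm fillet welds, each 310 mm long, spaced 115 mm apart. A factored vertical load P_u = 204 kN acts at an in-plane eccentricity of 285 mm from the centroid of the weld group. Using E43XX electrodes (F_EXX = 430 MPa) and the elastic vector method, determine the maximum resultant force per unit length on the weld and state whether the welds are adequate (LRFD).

f_max ≈ 1520 N/mm; adequate

Total weld length L_w = 620 mm. Treat welds as unit-width lines.
Polar moment about centroid: J = 2[d³/12 + d(b/2)²] = 2[310³/12 + 310×57.5²] = 7015000 mm³.
Direct shear f_v = P/L_w = 204×10³ / 620 = 329 N/mm (vertical).
Torsion M = P·e = 204×10³ × 285 = 58140000 N·mm.
Critical point at (x, y) = (57.5, 155) from centroid. f_tx = M·y/J = 1285 N/mm; f_ty = M·x/J = 476.6 N/mm.
Resultant f_max = √[f_tx² + (f_v + f_ty)²] = √[1285² + (329 + 476.6)²] = 1516 N/mm.
Capacity per unit length: φr_n = 0.75 × 0.6 × 430 × (0.707 × 16) = 2189 N/mm.
1516 ≤ 2189 → adequate.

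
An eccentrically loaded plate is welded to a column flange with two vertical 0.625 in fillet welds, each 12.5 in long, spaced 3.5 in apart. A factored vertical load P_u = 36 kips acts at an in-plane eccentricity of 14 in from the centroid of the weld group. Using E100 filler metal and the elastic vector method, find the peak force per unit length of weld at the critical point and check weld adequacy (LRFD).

f_max ≈ 8.64 kip/in; adequate

E100XX → F_EXX = 100 ksi.
Total weld length L_w = 25 in. Treat welds as unit-width lines.
Polar moment about centroid: J = 2[d³/12 + d(b/2)²] = 2[12.5³/12 + 12.5×1.75²] = 402.1 in³.
Direct shear f_v = P/L_w = 36 / 25 = 1.44 kip/in (vertical).
Torsion M = P·e = 36 × 14 = 504 kip·in.
Critical point at (x, y) = (1.75, 6.25) from centroid. f_tx = M·y/J = 7.834 kip/in; f_ty = M·x/J = 2.194 kip/in.
Resultant f_max = √[f_tx² + (f_v + f_ty)²] = √[7.834² + (1.44 + 2.194)²] = 8.636 kip/in.
Capacity per unit length: φr_n = 0.75 × 0.6 × 100 × (0.707 × 0.625) = 19.88 kip/in.
8.636 ≤ 19.88 → adequate.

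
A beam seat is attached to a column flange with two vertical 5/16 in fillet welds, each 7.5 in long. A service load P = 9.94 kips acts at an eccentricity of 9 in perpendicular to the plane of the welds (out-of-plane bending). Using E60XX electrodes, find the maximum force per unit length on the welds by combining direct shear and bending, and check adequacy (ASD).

f_max ≈ 4.82 kip/in; NOT adequate

E60XX → F_EXX = 60 ksi.
L_w = 2 × 7.5 = 15 in; section modulus (unit throat) S = 2 × L²/6 = 18.75 in².
Direct shear f_v = P/L_w = 9.94/15 = 0.6627 kip/in.
Moment M = P × e = 9.94 × 9 = 89.46 kip·in; bending f_b = M/S = 4.771 kip/in.
f_max = √(f_v² + f_b²) = √(0.6627² + 4.771²) = 4.817 kip/in.
r_n/Ω = (1/2.0) × 0.6 × 60 × (0.707 × 0.3125) = 3.977 kip/in → NOT adequate.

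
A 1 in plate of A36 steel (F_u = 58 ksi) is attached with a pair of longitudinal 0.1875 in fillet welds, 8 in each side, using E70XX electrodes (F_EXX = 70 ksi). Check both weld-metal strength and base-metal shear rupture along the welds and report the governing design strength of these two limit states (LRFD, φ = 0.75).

t_e = 0.707 × 0.1875 = 0.1326 in; L = 16 in.
Weld metal: φR_n = 0.75 × 0.6 × 70 × 0.1326 × 16 = 66.81 kips.
Base metal (shear rupture): φR_n = 0.75 × 0.6 × 58 × 1 × 16 = 417.6 kips.
Governing: weld metal.

φR_n ≈ 66.8 kips (weld metal governs)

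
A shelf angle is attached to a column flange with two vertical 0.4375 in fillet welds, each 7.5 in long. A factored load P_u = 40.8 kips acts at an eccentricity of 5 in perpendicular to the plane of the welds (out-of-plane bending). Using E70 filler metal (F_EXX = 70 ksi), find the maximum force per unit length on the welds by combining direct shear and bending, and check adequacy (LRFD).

f_max ≈ 11.2 kip/in; NOT adequate

L_w = 2 × 7.5 = 15 in; section modulus (unit throat) S = 2 × L²/6 = 18.75 in².
Direct shear f_v = P/L_w = 40.8/15 = 2.72 kip/in.
Moment M = P × e = 40.8 × 5 = 204 kip·in; bending f_b = M/S = 10.88 kip/in.
f_max = √(f_v² + f_b²) = √(2.72² + 10.88²) = 11.21 kip/in.
φr_n = 0.75 × 0.6 × 70 × (0.707 × 0.4375) = 9.743 kip/in → NOT adequate.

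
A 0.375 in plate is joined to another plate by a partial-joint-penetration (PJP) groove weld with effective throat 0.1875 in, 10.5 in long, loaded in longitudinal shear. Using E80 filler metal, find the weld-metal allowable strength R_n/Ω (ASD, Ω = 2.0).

E80XX → F_EXX = 80 ksi.
Effective throat (given) t_e = 0.1875 in.
A_we = 0.1875 × 10.5 = 1.969 in².
F_nw = 0.6 F_EXX = 48 ksi.
R_n/Ω = (48 × 1.969) / 2.0 = 47.25 kips.

R_n/Ω ≈ 47.2 kips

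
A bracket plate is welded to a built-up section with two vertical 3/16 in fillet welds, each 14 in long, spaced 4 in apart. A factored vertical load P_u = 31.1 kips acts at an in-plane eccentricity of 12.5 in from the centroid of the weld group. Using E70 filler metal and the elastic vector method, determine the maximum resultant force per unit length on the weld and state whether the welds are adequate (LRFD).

f_max ≈ 5.38 kip/in; NOT adequate

E70XX → F_EXX = 70 ksi.
Total weld length L_w = 28 in. Treat welds as unit-width lines.
Polar moment about centroid: J = 2[d³/12 + d(b/2)²] = 2[14³/12 + 14×2²] = 569.3 in³.
Direct shear f_v = P/L_w = 31.1 / 28 = 1.111 kip/in (vertical).
Torsion M = P·e = 31.1 × 12.5 = 388.75 kip·in.
Critical point at (x, y) = (2, 7) from centroid. f_tx = M·y/J = 4.78 kip/in; f_ty = M·x/J = 1.366 kip/in.
Resultant f_max = √[f_tx² + (f_v + f_ty)²] = √[4.78² + (1.111 + 1.366)²] = 5.383 kip/in.
Capacity per unit length: φr_n = 0.75 × 0.6 × 70 × (0.707 × 0.1875) = 4.176 kip/in.
5.383 > 4.176 → NOT adequate.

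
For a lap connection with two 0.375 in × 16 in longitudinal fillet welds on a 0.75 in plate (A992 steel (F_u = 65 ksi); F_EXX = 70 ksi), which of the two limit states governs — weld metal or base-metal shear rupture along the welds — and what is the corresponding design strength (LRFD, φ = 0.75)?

t_e = 0.707 × 0.375 = 0.2651 in; L = 32 in.
Weld metal: φR_n = 0.75 × 0.6 × 70 × 0.2651 × 32 = 267.2 kips.
Base metal (shear rupture): φR_n = 0.75 × 0.6 × 65 × 0.75 × 32 = 702 kips.
Governing: weld metal.

φR_n ≈ 267 kips (weld metal governs)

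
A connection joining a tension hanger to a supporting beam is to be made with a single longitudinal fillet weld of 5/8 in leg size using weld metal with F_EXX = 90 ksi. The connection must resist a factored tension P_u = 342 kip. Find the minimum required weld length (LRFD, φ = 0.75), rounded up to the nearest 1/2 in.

L = 19.5 in

Throat t_e = 0.707 × 0.625 = 0.4419 in.
φr_n = 0.75 × 0.6 × 90 × 0.4419 = 17.9 kip/in.
L_req = P_u / φr_n = 342 / 17.9 = 19.11 in total.
Round up → use L = 19.5 in.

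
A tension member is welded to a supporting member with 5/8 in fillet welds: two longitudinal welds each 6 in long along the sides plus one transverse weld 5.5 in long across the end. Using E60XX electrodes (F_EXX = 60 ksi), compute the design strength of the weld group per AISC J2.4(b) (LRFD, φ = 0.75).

φR_n ≈ 220 kip

t_e = 0.707 × 0.625 = 0.4419 in.
R_nwl = 0.6 × 60 × 0.4419 × 12 = 190.9 kip (longitudinal, 2 welds).
R_nwt = 0.6 × 60 × 0.4419 × 5.5 = 87.49 kip (transverse, base value).
(i) R_nwl + R_nwt = 278.4 kip; (ii) 0.85 R_nwl + 1.5 R_nwt = 293.5 kip.
R_n = max = 293.5 kip [governs: (ii)]; φR_n = 220.1 kip.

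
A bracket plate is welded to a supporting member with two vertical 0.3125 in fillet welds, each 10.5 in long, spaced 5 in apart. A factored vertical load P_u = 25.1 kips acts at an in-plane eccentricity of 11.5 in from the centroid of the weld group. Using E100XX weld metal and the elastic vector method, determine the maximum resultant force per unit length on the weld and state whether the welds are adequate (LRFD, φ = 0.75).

f_max ≈ 5.79 kip/in; adequate

E100XX → F_EXX = 100 ksi.
Total weld length L_w = 21 in. Treat welds as unit-width lines.
Polar moment about centroid: J = 2[d³/12 + d(b/2)²] = 2[10.5³/12 + 10.5×2.5²] = 324.2 in³.
Direct shear f_v = P/L_w = 25.1 / 21 = 1.195 kip/in (vertical).
Torsion M = P·e = 25.1 × 11.5 = 288.65 kip·in.
Critical point at (x, y) = (2.5, 5.25) from centroid. f_tx = M·y/J = 4.674 kip/in; f_ty = M·x/J = 2.226 kip/in.
Resultant f_max = √[f_tx² + (f_v + f_ty)²] = √[4.674² + (1.195 + 2.226)²] = 5.793 kip/in.
Capacity per unit length: φr_n = 0.75 × 0.6 × 100 × (0.707 × 0.3125) = 9.942 kip/in.
5.793 ≤ 9.942 → adequate.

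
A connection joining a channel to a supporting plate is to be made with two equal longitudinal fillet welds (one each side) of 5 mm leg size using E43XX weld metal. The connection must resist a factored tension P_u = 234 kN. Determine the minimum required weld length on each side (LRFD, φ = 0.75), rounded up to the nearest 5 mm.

E43XX → F_EXX = 430 MPa.
Throat t_e = 0.707 × 5 = 3.535 mm.
φr_n = 0.75 × 0.6 × 430 × 3.535 × 10⁻³ = 0.684 kN/mm.
L_req = P_u / φr_n = 234 / 0.684 = 342.1 mm total.
Per side: 342.1 / 2 = 171 mm.
Round up → use L = 175 mm on each side.

L = 175 mm on each side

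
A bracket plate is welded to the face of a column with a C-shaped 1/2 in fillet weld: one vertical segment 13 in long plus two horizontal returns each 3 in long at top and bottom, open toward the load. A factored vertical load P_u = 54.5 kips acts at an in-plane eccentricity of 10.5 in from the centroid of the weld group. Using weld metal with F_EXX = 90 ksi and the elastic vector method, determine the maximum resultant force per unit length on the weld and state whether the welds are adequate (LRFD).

Total weld length L_w = 19 in. Treat welds as unit-width lines.
Centroid: x̄ = 2×3×1.5 / 19 = 0.4737 in from the vertical weld.
Polar moment about centroid: J = I_x + I_y = [13³/12 + 2×3×6.5²] + [13×0.4737² + 2(3³/12 + 3×1.026²)] = 450.3 in³.
Direct shear f_v = P/L_w = 54.5 / 19 = 2.868 kip/in (vertical).
Torsion M = P·e = 54.5 × 10.5 = 572.25 kip·in.
Critical point at (x, y) = (2.526, 6.5) from centroid. f_tx = M·y/J = 8.26 kip/in; f_ty = M·x/J = 3.21 kip/in.
Resultant f_max = √[f_tx² + (f_v + f_ty)²] = √[8.26² + (2.868 + 3.21)²] = 10.26 kip/in.
Capacity per unit length: φr_n = 0.75 × 0.6 × 90 × (0.707 × 0.5) = 14.32 kip/in.
10.26 ≤ 14.32 → adequate.

f_max ≈ 10.3 kip/in; adequate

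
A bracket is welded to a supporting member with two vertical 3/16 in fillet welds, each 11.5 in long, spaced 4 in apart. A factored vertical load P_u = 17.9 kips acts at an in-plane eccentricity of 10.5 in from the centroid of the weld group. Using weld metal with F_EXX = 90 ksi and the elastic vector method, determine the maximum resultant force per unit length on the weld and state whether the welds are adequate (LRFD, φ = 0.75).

Total weld length L_w = 23 in. Treat welds as unit-width lines.
Polar moment about centroid: J = 2[d³/12 + d(b/2)²] = 2[11.5³/12 + 11.5×2²] = 345.5 in³.
Direct shear f_v = P/L_w = 17.9 / 23 = 0.7783 kip/in (vertical).
Torsion M = P·e = 17.9 × 10.5 = 187.95 kip·in.
Critical point at (x, y) = (2, 5.75) from centroid. f_tx = M·y/J = 3.128 kip/in; f_ty = M·x/J = 1.088 kip/in.
Resultant f_max = √[f_tx² + (f_v + f_ty)²] = √[3.128² + (0.7783 + 1.088)²] = 3.643 kip/in.
Capacity per unit length: φr_n = 0.75 × 0.6 × 90 × (0.707 × 0.1875) = 5.369 kip/in.
3.643 ≤ 5.369 → adequate.

f_max ≈ 3.64 kip/in; adequate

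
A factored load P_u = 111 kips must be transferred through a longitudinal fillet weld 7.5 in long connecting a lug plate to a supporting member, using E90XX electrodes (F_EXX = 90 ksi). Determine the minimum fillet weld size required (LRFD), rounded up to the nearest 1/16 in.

Total weld length L = 7.5 in.
Required throat t_e = P_u / (φ × 0.6 F_EXX × L) = 111 / (0.75 × 0.6 × 90 × 7.5) = 0.3654 in.
Required leg w = t_e / 0.707 = 0.5169 in → use 9/16 in.

w = 9/16 in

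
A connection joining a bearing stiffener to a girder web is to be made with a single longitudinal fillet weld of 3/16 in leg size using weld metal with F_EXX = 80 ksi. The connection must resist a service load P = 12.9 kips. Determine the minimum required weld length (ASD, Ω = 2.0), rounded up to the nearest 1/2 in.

Throat t_e = 0.707 × 0.1875 = 0.1326 in.
r_n/Ω = (0.6 × 80 × 0.1326) / 2.0 = 3.181 kip/in.
L_req = P / (r_n/Ω) = 12.9 / 3.181 = 4.055 in total.
Round up → use L = 4.5 in.

L = 4.5 in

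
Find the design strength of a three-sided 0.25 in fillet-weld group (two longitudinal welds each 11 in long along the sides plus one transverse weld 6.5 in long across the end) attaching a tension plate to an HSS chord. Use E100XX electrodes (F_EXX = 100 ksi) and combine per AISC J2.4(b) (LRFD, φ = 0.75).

t_e = 0.707 × 0.25 = 0.1767 in.
R_nwl = 0.6 × 100 × 0.1767 × 22 = 233.3 kips (longitudinal, 2 welds).
R_nwt = 0.6 × 100 × 0.1767 × 6.5 = 68.93 kips (transverse, base value).
(i) R_nwl + R_nwt = 302.2 kips; (ii) 0.85 R_nwl + 1.5 R_nwt = 301.7 kips.
R_n = max = 302.2 kips [governs: (i)]; φR_n = 226.7 kips.

φR_n ≈ 227 kips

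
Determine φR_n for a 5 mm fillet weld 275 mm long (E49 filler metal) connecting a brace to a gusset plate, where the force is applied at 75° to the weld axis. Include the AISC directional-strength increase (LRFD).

E49XX → F_EXX = 490 MPa.
t_e = 0.707 × 5 = 3.535 mm; A_we = 3.535 × 275 = 972.1 mm².
Directional factor: 1.0 + 0.5 sin^1.5(75°) = 1.475.
F_nw = 0.6 × 490 × 1.475 = 433.6 MPa.
φR_n = 0.75 × 433.6 × 972.1 × 10⁻³ = 316.1 kN.

φR_n ≈ 316 kN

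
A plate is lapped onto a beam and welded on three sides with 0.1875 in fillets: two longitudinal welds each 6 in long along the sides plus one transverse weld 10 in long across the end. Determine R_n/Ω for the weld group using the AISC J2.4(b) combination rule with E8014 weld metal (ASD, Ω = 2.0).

R_n/Ω ≈ 80.2 kips

E80XX → F_EXX = 80 ksi.
t_e = 0.707 × 0.1875 = 0.1326 in.
R_nwl = 0.6 × 80 × 0.1326 × 12 = 76.36 kips (longitudinal, 2 welds).
R_nwt = 0.6 × 80 × 0.1326 × 10 = 63.63 kips (transverse, base value).
(i) R_nwl + R_nwt = 140 kips; (ii) 0.85 R_nwl + 1.5 R_nwt = 160.3 kips.
R_n = max = 160.3 kips [governs: (ii)]; R_n/Ω = 80.17 kips.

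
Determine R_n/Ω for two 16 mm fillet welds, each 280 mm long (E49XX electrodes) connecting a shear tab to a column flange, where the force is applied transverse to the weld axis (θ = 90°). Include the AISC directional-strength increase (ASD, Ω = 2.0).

R_n/Ω ≈ 1400 kN

E49XX → F_EXX = 490 MPa.
t_e = 0.707 × 16 = 11.31 mm; A_we = 11.31 × 560 = 6335 mm².
Directional factor: 1.0 + 0.5 sin^1.5(90°) = 1.5.
F_nw = 0.6 × 490 × 1.5 = 441 MPa.
R_n/Ω = (441 × 6335) / 2.0 × 10⁻³ = 1397 kN.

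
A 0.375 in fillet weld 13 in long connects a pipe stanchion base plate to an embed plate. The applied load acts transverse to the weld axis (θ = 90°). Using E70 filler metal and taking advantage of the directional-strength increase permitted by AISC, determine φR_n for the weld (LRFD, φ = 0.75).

φR_n ≈ 163 kips

E70XX → F_EXX = 70 ksi.
t_e = 0.707 × 0.375 = 0.2651 in; A_we = 0.2651 × 13 = 3.447 in².
Directional factor: 1.0 + 0.5 sin^1.5(90°) = 1.5.
F_nw = 0.6 × 70 × 1.5 = 63 ksi.
φR_n = 0.75 × 63 × 3.447 = 162.9 kips.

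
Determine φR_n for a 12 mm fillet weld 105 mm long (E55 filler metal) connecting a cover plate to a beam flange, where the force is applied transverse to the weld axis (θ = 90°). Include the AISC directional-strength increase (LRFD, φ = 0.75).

φR_n ≈ 331 kN

E55XX → F_EXX = 550 MPa.
t_e = 0.707 × 12 = 8.484 mm; A_we = 8.484 × 105 = 890.8 mm².
Directional factor: 1.0 + 0.5 sin^1.5(90°) = 1.5.
F_nw = 0.6 × 550 × 1.5 = 495 MPa.
φR_n = 0.75 × 495 × 890.8 × 10⁻³ = 330.7 kN.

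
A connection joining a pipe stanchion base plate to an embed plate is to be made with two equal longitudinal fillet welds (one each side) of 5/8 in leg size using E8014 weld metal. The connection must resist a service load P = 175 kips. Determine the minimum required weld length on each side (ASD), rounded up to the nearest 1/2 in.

L = 8.5 in on each side

E80XX → F_EXX = 80 ksi.
Throat t_e = 0.707 × 0.625 = 0.4419 in.
r_n/Ω = (0.6 × 80 × 0.4419) / 2.0 = 10.6 kip/in.
L_req = P / (r_n/Ω) = 175 / 10.6 = 16.5 in total.
Per side: 16.5 / 2 = 8.251 in.
Round up → use L = 8.5 in on each side.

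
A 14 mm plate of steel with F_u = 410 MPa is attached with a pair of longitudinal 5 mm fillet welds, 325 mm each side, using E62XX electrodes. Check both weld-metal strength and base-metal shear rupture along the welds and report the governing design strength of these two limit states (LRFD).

E62XX → F_EXX = 620 MPa.
t_e = 0.707 × 5 = 3.535 mm; L = 650 mm.
Weld metal: φR_n = 0.75 × 0.6 × 620 × 3.535 × 650 × 10⁻³ = 641.1 kN.
Base metal (shear rupture): φR_n = 0.75 × 0.6 × 410 × 14 × 650 × 10⁻³ = 1679 kN.
Governing: weld metal.

φR_n ≈ 641 kN (weld metal governs)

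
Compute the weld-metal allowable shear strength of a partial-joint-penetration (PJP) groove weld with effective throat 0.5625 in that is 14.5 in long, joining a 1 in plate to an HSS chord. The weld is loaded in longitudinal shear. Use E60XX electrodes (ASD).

R_n/Ω ≈ 147 kips

E60XX → F_EXX = 60 ksi.
Effective throat (given) t_e = 0.5625 in.
A_we = 0.5625 × 14.5 = 8.156 in².
F_nw = 0.6 F_EXX = 36 ksi.
R_n/Ω = (36 × 8.156) / 2.0 = 146.8 kips.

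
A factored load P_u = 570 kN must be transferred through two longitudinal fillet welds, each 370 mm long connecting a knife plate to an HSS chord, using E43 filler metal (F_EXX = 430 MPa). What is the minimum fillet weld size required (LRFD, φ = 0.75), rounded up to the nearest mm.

Total weld length L = 740 mm.
Required throat t_e = P_u / (φ × 0.6 F_EXX × L) = 570 / (0.75 × 0.6 × 430 × 740 × 10⁻³) = 3.981 mm.
Required leg w = t_e / 0.707 = 5.63 mm → use 6 mm.

w = 6 mm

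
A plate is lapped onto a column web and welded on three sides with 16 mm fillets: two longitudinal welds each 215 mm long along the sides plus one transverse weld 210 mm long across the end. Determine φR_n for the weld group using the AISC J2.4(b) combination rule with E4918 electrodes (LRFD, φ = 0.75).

φR_n ≈ 1700 kN

E49XX → F_EXX = 490 MPa.
t_e = 0.707 × 16 = 11.31 mm.
R_nwl = 0.6 × 490 × 11.31 × 430 × 10⁻³ = 1430 kN (longitudinal, 2 welds).
R_nwt = 0.6 × 490 × 11.31 × 210 × 10⁻³ = 698.4 kN (transverse, base value).
(i) R_nwl + R_nwt = 2128 kN; (ii) 0.85 R_nwl + 1.5 R_nwt = 2263 kN.
R_n = max = 2263 kN [governs: (ii)]; φR_n = 1697 kN.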